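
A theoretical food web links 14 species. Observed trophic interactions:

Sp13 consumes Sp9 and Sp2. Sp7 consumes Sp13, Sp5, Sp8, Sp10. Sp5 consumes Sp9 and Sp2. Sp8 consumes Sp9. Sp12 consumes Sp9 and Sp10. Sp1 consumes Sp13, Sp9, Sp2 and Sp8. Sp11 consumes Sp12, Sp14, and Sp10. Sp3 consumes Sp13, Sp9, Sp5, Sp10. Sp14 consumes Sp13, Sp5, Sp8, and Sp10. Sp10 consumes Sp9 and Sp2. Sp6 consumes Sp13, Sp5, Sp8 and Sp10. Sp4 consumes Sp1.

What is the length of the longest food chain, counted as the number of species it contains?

4 species

One longest chain: Sp2 → Sp13 → Sp1 → Sp4.
It has 4 species and 3 links.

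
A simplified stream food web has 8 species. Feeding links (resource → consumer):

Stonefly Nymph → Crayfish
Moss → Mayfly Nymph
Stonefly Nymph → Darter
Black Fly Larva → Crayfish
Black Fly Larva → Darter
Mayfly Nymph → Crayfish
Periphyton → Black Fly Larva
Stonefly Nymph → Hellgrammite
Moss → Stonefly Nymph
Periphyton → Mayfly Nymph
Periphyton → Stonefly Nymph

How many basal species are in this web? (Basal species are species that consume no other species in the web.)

2

Basal species (no prey listed): Moss, Periphyton.
Count: 2.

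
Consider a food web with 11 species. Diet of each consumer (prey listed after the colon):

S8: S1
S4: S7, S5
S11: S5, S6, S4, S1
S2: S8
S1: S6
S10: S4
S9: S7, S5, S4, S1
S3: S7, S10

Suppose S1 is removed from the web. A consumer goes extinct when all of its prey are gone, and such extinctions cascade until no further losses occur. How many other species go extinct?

2

Remove S1.
Round 1: S8 (all prey gone) → extinct.
Round 2: S2 (all prey gone) → extinct.
No further losses. Total secondary extinctions: 2.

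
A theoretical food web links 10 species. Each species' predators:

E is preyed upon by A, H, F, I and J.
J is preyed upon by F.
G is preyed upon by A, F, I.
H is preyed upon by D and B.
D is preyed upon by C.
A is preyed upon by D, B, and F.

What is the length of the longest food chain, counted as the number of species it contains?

One longest chain: G → A → D → C.
It has 4 species and 3 links.

4 species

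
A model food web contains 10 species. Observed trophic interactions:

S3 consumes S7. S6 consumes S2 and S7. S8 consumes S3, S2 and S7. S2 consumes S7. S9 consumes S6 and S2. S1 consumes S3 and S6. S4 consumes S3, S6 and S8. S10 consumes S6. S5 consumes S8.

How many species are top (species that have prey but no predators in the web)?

Top species (has prey, but nothing eats it): S4, S10, S1, S5, S9.
Count: 5.

5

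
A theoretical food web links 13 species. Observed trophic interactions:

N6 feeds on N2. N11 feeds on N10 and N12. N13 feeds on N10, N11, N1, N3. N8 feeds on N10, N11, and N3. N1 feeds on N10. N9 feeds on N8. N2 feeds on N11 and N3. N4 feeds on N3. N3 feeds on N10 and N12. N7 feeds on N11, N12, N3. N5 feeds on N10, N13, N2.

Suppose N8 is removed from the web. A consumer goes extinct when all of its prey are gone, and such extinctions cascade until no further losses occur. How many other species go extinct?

1

Remove N8.
Round 1: N9 (all prey gone) → extinct.
No further losses. Total secondary extinctions: 1.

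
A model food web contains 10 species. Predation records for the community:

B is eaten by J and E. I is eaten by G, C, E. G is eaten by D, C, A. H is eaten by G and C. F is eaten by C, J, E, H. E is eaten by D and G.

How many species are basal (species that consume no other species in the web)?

3

Basal species (no prey listed): B, I, F.
Count: 3.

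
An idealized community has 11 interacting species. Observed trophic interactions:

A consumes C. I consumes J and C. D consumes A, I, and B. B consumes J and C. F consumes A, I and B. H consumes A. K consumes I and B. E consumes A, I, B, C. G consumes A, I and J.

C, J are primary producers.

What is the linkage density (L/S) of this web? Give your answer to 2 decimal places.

L/S = 1.91

There are L = 21 links among S = 11 species.
L/S = 21/11 = 1.9091 ≈ 1.91.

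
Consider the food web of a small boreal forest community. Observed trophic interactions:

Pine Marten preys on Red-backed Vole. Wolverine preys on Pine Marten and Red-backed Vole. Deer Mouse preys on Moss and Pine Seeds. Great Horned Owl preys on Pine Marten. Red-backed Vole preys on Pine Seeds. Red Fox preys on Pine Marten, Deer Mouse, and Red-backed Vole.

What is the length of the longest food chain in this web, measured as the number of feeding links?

3 links

One longest chain: Pine Seeds → Red-backed Vole → Pine Marten → Great Horned Owl.
It has 4 species and 3 links.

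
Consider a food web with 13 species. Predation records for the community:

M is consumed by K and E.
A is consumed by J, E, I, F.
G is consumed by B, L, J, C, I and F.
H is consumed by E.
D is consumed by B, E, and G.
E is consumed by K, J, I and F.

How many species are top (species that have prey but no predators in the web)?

7

Top species (has prey, but nothing eats it): C, B, K, J, L, F, I.
Count: 7.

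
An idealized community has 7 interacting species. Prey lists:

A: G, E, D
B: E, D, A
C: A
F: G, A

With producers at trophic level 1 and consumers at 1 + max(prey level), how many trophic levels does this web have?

3

Producers (level 1): G, E, D.
G → A → F gives F level 3.
No species has a prey at level 3, so no species reaches level 4.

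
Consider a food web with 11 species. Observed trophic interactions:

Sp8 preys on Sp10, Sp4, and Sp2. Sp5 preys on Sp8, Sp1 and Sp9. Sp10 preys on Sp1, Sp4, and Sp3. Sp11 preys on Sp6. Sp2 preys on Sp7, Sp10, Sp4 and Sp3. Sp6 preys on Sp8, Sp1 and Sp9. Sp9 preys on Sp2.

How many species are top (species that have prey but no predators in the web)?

Top species (has prey, but nothing eats it): Sp5, Sp11.
Count: 2.

2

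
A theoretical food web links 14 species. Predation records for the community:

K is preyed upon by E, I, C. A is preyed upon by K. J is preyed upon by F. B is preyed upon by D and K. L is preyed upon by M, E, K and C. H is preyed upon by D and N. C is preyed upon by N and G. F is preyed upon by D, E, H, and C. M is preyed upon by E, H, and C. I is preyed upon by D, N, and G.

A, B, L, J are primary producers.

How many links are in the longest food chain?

One longest chain: L → M → H → N.
It has 4 species and 3 links.

3 links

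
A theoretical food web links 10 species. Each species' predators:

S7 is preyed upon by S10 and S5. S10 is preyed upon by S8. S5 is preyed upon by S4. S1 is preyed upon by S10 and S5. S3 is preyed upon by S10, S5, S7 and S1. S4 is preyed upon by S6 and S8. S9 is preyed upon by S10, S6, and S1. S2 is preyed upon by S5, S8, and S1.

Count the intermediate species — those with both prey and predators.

Intermediate species (has both prey and predators): S7, S1, S10, S5, S4.
Count: 5.

5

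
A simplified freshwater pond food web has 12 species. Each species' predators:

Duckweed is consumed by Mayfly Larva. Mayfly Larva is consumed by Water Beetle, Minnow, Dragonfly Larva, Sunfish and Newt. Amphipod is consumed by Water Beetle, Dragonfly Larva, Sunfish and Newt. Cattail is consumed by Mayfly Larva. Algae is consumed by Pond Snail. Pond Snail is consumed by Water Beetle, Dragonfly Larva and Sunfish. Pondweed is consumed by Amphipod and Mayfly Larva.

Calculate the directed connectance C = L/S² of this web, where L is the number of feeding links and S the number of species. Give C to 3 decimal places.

The web has S = 12 species and L = 17 feeding links.
C = L / S² = 17 / 144 = 0.1181 ≈ 0.118.

C = 0.118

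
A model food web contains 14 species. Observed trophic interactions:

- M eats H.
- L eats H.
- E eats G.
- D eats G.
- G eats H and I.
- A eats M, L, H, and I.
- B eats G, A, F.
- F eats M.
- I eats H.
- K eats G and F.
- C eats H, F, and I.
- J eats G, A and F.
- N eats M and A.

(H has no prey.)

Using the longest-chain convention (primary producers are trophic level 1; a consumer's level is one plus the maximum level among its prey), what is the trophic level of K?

Trophic level 4

H is a producer → level 1.
I eats H → level 2.
G eats I (level 2); other prey at levels: H 1 → level 3.
K eats G (level 3); other prey at levels: F 3 → level 4.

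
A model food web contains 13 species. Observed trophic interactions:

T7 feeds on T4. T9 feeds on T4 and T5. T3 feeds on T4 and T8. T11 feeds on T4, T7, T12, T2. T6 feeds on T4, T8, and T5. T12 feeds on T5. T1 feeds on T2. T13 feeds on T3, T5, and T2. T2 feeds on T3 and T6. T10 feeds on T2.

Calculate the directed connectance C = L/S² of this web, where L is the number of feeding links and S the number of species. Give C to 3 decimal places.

The web has S = 13 species and L = 20 feeding links.
C = L / S² = 20 / 169 = 0.1183 ≈ 0.118.

C = 0.118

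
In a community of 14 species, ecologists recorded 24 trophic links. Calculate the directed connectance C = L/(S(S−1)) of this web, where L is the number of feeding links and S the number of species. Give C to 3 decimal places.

The web has S = 14 species and L = 24 feeding links.
C = L / (S(S−1)) = 24 / 182 = 0.1319 ≈ 0.132.

C = 0.132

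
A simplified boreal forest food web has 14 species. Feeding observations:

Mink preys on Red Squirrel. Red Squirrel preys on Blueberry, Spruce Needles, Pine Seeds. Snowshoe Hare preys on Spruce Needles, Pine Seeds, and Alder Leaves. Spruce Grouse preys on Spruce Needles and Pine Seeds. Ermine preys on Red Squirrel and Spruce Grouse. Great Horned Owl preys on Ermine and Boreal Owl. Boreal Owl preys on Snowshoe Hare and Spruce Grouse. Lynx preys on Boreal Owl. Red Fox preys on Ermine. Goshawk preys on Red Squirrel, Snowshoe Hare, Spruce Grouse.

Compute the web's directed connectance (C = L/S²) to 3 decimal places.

The web has S = 14 species and L = 20 feeding links.
C = L / S² = 20 / 196 = 0.1020 ≈ 0.102.

C = 0.102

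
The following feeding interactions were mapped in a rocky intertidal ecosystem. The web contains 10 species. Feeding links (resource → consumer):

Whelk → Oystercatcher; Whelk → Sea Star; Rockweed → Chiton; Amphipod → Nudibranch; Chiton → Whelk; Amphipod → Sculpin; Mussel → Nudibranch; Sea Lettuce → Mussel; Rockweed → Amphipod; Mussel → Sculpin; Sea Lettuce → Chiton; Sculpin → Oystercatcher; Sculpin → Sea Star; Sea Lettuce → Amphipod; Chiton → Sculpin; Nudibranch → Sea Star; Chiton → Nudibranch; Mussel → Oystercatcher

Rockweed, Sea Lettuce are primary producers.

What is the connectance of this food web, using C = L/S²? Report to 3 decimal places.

The web has S = 10 species and L = 18 feeding links.
C = L / S² = 18 / 100 = 0.1800 ≈ 0.180.

C = 0.180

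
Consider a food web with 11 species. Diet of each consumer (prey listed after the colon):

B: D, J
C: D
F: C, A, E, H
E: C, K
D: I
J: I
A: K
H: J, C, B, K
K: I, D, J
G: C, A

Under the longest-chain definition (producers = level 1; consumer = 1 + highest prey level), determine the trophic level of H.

Trophic level 4

I is a producer → level 1.
D eats I → level 2.
C eats D → level 3.
H eats C (level 3); other prey at levels: J 2, B 3, K 3 → level 4.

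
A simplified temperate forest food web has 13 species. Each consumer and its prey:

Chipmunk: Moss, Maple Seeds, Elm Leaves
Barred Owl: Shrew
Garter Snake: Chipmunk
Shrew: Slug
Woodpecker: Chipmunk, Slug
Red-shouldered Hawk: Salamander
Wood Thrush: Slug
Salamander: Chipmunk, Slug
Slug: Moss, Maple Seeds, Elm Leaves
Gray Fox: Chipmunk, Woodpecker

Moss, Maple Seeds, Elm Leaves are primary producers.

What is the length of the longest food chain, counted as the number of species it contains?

One longest chain: Moss → Chipmunk → Salamander → Red-shouldered Hawk.
It has 4 species and 3 links.

4 species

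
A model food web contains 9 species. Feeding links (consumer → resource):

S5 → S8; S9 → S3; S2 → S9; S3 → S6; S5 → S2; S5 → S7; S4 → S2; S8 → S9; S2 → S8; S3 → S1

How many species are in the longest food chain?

One longest chain: S1 → S3 → S9 → S8 → S2 → S5.
It has 6 species and 5 links.

6 species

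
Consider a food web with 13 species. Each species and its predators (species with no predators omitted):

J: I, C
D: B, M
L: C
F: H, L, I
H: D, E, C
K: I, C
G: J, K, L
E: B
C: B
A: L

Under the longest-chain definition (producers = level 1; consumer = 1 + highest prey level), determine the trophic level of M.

F is a producer → level 1.
H eats F → level 2.
D eats H → level 3.
M eats D → level 4.

Trophic level 4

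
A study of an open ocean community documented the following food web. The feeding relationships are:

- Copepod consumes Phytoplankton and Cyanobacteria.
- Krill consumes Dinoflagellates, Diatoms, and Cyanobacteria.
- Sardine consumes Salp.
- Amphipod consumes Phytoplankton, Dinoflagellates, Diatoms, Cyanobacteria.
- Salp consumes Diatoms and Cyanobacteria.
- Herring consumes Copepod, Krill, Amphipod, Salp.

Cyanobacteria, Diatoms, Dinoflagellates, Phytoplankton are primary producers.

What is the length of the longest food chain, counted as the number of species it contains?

3 species

One longest chain: Cyanobacteria → Salp → Sardine.
It has 3 species and 2 links.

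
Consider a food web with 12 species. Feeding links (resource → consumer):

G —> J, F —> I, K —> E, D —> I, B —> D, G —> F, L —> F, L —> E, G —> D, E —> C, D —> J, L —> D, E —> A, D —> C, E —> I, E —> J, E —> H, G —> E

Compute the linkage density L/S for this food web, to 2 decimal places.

There are L = 18 links among S = 12 species.
L/S = 18/12 = 1.5000 ≈ 1.50.

L/S = 1.50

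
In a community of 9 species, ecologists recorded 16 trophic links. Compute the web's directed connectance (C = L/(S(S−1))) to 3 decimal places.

The web has S = 9 species and L = 16 feeding links.
C = L / (S(S−1)) = 16 / 72 = 0.2222 ≈ 0.222.

C = 0.222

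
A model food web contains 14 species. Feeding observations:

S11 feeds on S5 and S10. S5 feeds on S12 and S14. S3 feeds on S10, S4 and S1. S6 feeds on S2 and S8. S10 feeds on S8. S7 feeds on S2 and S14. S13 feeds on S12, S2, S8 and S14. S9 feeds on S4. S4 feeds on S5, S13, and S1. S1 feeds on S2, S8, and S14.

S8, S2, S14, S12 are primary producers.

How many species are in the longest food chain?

One longest chain: S8 → S13 → S4 → S9.
It has 4 species and 3 links.

4 species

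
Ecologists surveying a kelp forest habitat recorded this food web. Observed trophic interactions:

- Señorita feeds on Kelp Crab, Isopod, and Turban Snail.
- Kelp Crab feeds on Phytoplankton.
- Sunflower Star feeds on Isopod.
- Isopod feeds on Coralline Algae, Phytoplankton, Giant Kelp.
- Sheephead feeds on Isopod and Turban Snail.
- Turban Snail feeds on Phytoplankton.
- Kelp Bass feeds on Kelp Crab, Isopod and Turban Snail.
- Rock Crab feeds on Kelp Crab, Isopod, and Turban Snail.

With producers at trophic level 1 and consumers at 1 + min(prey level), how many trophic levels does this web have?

Producers (level 1): Phytoplankton, Coralline Algae, Giant Kelp.
Following each consumer down to its lowest-level prey: Phytoplankton → Turban Snail → Kelp Bass (levels 1 through 3).
All prey of Kelp Bass (Turban Snail 2, Isopod 2, Kelp Crab 2) are at level 2 or above, so Kelp Bass is at level 1 + 2 = 3.
Every consumer has at least one prey at level 2 or below, so none exceeds level 3.

3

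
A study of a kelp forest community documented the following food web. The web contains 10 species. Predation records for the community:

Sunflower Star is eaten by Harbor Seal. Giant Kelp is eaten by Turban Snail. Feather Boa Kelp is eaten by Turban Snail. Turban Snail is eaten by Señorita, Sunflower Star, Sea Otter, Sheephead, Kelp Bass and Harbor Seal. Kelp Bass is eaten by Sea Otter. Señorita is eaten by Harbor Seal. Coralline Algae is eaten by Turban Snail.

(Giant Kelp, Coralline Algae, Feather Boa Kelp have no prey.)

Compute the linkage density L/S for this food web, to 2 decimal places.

There are L = 12 links among S = 10 species.
L/S = 12/10 = 1.2000 ≈ 1.20.

L/S = 1.20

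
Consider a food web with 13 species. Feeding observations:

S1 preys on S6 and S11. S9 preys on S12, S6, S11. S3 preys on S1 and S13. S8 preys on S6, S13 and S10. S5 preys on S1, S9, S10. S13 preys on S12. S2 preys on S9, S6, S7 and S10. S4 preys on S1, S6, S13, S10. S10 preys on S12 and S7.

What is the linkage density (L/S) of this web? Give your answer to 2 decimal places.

There are L = 24 links among S = 13 species.
L/S = 24/13 = 1.8462 ≈ 1.85.

L/S = 1.85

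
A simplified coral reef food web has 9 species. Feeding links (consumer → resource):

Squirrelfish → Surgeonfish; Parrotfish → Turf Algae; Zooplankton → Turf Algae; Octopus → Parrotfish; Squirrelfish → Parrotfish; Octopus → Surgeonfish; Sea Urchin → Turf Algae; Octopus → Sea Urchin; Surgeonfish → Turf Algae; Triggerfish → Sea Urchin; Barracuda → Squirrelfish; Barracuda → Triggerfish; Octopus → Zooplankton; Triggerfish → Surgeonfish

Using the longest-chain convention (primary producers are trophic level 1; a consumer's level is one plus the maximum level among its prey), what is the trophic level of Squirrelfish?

Turf Algae is a producer → level 1.
Surgeonfish eats Turf Algae → level 2.
Squirrelfish eats Surgeonfish (level 2); other prey at levels: Parrotfish 2 → level 3.

Trophic level 3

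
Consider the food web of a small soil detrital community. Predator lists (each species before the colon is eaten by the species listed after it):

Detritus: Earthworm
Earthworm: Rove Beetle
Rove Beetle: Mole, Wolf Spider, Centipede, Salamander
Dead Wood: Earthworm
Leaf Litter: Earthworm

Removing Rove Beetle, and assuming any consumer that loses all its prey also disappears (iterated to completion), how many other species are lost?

4

Remove Rove Beetle.
Round 1: Mole (all prey gone), Wolf Spider (all prey gone), Centipede (all prey gone), Salamander (all prey gone) → extinct.
No further losses. Total secondary extinctions: 4.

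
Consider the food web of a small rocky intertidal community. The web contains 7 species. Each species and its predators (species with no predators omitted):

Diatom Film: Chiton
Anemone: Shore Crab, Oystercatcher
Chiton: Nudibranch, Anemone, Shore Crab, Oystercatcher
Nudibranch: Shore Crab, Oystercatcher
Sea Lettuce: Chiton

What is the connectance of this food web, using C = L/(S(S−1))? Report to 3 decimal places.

The web has S = 7 species and L = 10 feeding links.
C = L / (S(S−1)) = 10 / 42 = 0.2381 ≈ 0.238.

C = 0.238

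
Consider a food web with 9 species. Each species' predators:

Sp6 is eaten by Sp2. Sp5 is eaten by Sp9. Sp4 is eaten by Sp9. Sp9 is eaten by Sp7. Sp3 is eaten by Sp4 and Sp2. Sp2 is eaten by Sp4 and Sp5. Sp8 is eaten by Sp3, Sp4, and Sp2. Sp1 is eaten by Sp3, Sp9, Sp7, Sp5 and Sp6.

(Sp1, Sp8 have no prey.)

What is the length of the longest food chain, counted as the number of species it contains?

6 species

One longest chain: Sp1 → Sp6 → Sp2 → Sp5 → Sp9 → Sp7.
It has 6 species and 5 links.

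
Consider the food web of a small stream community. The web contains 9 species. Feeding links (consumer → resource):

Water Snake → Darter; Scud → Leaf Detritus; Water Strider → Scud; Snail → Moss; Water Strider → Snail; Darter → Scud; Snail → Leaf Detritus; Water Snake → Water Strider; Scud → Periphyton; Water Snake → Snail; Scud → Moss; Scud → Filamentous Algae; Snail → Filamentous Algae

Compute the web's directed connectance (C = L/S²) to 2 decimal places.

C = 0.16

The web has S = 9 species and L = 13 feeding links.
C = L / S² = 13 / 81 = 0.1605 ≈ 0.16.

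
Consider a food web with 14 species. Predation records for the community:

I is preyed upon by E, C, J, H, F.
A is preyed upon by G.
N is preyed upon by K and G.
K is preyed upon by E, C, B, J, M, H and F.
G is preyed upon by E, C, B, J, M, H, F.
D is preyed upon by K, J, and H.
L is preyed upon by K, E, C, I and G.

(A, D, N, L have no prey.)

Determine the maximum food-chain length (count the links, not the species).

2 links

One longest chain: A → G → M.
It has 3 species and 2 links.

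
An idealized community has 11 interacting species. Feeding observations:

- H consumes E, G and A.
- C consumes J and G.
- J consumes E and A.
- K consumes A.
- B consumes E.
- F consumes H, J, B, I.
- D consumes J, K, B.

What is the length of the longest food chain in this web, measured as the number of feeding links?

One longest chain: E → B → D.
It has 3 species and 2 links.

2 links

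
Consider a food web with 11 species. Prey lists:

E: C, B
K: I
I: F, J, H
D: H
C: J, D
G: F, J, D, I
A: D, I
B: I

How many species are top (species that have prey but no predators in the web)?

4

Top species (has prey, but nothing eats it): A, K, G, E.
Count: 4.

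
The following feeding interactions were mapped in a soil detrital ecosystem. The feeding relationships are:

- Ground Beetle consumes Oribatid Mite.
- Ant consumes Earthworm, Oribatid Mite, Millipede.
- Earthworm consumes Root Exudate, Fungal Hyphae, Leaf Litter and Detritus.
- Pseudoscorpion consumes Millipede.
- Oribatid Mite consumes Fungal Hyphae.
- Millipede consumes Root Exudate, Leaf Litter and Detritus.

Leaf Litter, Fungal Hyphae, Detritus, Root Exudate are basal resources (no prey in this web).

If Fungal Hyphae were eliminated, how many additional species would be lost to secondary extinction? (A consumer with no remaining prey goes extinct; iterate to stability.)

Remove Fungal Hyphae.
Round 1: Oribatid Mite (all prey gone) → extinct.
Round 2: Ground Beetle (all prey gone) → extinct.
No further losses. Total secondary extinctions: 2.

2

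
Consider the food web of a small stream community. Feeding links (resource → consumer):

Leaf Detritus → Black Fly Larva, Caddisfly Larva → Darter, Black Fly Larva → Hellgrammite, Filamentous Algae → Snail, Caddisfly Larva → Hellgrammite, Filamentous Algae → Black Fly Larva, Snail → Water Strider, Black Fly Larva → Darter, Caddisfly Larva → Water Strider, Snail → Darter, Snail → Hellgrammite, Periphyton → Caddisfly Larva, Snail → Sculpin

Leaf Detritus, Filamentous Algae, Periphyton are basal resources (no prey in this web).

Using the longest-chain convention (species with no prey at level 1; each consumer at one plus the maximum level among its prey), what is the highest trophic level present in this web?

Basal resources (level 1): Leaf Detritus, Filamentous Algae, Periphyton.
Filamentous Algae → Snail → Sculpin gives Sculpin level 3.
No species has a prey at level 3, so no species reaches level 4.

3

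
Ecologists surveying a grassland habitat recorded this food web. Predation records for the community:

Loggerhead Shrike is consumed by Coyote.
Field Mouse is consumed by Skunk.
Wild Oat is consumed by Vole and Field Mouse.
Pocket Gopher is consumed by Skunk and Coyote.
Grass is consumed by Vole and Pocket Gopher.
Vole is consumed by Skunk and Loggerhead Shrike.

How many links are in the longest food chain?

3 links

One longest chain: Wild Oat → Vole → Loggerhead Shrike → Coyote.
It has 4 species and 3 links.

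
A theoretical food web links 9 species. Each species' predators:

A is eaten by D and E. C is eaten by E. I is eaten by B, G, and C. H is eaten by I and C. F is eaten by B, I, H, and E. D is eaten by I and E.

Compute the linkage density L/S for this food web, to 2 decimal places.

L/S = 1.56

There are L = 14 links among S = 9 species.
L/S = 14/9 = 1.5556 ≈ 1.56.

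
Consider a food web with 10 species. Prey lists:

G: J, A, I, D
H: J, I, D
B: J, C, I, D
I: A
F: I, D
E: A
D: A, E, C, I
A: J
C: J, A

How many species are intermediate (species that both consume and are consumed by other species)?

Intermediate species (has both prey and predators): A, E, C, I, D.
Count: 5.

5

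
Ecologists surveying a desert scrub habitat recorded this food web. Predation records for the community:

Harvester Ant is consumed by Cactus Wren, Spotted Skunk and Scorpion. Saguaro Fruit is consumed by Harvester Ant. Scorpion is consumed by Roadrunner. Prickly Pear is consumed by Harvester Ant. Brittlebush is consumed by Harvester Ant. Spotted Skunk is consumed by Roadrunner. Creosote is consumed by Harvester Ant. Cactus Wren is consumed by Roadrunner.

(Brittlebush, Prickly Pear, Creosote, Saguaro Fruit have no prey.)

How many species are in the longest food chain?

4 species

One longest chain: Brittlebush → Harvester Ant → Spotted Skunk → Roadrunner.
It has 4 species and 3 links.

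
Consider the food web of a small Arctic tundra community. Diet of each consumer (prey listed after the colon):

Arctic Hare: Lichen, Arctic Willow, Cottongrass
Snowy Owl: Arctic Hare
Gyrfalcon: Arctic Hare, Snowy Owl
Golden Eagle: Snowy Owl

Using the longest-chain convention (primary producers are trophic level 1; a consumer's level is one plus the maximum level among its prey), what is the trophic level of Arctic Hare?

Trophic level 2

Lichen is a producer → level 1.
Arctic Hare eats Lichen (level 1); other prey at levels: Arctic Willow 1, Cottongrass 1 → level 2.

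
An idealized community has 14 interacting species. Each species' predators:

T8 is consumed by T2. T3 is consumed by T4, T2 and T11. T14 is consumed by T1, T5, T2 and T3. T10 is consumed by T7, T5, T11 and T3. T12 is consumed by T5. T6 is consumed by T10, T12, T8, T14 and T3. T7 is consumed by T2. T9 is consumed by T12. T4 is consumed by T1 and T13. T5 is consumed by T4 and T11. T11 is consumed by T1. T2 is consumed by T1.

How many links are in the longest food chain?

4 links

One longest chain: T6 → T12 → T5 → T11 → T1.
It has 5 species and 4 links.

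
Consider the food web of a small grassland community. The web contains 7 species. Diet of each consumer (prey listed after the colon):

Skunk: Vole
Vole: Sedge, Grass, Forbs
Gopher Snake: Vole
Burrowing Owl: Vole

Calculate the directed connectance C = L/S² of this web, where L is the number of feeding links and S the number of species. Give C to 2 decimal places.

The web has S = 7 species and L = 6 feeding links.
C = L / S² = 6 / 49 = 0.1224 ≈ 0.12.

C = 0.12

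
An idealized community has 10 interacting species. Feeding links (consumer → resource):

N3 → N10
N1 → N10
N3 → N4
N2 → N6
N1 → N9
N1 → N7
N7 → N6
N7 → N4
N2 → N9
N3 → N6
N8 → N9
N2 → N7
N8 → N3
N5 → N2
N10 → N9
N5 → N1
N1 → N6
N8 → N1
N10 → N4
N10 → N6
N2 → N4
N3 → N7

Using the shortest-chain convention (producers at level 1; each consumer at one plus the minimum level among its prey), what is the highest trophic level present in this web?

3

Producers (level 1): N9, N6, N4.
Following each consumer down to its lowest-level prey: N9 → N1 → N5 (levels 1 through 3).
All prey of N5 (N1 2, N2 2) are at level 2 or above, so N5 is at level 1 + 2 = 3.
Every consumer has at least one prey at level 2 or below, so none exceeds level 3.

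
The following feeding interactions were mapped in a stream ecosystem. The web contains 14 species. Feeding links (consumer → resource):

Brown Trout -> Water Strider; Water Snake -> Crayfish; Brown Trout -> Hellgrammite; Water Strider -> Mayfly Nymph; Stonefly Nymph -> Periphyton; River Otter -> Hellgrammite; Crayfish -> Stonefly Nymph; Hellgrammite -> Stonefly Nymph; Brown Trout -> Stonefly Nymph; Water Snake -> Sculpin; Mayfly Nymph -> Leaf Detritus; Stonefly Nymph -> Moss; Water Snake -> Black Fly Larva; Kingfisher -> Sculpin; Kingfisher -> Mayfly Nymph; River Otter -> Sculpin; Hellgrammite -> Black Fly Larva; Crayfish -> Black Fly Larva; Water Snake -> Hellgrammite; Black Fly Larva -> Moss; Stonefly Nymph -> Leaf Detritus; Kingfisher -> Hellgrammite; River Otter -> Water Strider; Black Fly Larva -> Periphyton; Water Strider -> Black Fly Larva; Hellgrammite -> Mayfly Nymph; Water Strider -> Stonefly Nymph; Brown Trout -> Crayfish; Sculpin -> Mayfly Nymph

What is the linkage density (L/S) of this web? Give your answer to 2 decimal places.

L/S = 2.07

There are L = 29 links among S = 14 species.
L/S = 29/14 = 2.0714 ≈ 2.07.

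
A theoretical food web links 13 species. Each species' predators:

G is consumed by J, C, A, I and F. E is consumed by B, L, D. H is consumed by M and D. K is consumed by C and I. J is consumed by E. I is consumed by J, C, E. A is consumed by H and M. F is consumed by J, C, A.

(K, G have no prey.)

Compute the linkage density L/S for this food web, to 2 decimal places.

There are L = 21 links among S = 13 species.
L/S = 21/13 = 1.6154 ≈ 1.62.

L/S = 1.62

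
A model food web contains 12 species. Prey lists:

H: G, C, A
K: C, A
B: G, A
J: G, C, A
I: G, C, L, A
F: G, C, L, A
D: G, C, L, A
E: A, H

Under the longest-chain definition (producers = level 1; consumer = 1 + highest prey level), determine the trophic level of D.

Trophic level 2

G is a producer → level 1.
D eats G (level 1); other prey at levels: C 1, L 1, A 1 → level 2.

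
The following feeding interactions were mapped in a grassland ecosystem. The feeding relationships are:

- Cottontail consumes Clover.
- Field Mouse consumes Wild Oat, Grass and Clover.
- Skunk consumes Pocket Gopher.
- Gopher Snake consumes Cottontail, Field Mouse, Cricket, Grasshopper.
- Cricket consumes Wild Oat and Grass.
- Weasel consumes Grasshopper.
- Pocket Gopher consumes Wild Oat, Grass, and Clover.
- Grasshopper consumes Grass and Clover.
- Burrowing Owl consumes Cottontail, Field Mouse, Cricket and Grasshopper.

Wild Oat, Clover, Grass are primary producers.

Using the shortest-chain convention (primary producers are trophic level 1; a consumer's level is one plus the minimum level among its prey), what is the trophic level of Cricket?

Wild Oat is a producer → level 1.
Cricket eats Wild Oat → level 2.

Trophic level 2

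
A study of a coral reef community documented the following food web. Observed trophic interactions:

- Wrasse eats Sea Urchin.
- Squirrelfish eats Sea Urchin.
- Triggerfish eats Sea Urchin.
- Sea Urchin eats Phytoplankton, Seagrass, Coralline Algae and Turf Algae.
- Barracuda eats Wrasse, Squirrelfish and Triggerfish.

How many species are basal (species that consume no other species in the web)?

Basal species (no prey listed): Coralline Algae, Phytoplankton, Seagrass, Turf Algae.
Count: 4.

4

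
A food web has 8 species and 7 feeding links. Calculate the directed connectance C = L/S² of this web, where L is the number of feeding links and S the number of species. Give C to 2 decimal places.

C = 0.11

The web has S = 8 species and L = 7 feeding links.
C = L / S² = 7 / 64 = 0.1094 ≈ 0.11.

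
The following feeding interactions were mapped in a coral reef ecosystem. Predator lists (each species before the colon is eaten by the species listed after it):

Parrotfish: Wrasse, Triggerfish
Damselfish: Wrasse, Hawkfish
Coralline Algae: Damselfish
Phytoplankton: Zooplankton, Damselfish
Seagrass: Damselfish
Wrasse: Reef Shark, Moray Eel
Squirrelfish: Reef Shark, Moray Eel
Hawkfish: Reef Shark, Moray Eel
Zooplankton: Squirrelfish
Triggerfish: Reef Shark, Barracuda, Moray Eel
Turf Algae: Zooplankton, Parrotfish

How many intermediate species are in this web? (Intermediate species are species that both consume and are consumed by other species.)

7

Intermediate species (has both prey and predators): Zooplankton, Parrotfish, Damselfish, Wrasse, Triggerfish, Squirrelfish, Hawkfish.
Count: 7.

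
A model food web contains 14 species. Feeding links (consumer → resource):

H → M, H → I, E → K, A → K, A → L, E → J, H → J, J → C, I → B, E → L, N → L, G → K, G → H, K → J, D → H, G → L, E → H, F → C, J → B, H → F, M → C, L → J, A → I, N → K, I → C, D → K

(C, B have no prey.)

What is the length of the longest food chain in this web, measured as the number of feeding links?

3 links

One longest chain: C → J → L → A.
It has 4 species and 3 links.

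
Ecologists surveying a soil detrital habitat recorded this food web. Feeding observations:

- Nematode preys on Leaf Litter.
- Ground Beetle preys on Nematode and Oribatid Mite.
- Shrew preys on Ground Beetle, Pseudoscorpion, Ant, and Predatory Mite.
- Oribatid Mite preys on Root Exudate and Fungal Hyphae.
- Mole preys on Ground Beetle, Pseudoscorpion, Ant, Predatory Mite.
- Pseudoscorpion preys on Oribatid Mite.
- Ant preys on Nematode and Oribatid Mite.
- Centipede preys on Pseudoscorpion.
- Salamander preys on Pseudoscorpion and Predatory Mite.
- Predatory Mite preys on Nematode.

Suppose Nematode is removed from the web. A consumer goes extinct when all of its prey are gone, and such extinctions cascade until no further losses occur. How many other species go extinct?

1

Remove Nematode.
Round 1: Predatory Mite (all prey gone) → extinct.
No further losses. Total secondary extinctions: 1.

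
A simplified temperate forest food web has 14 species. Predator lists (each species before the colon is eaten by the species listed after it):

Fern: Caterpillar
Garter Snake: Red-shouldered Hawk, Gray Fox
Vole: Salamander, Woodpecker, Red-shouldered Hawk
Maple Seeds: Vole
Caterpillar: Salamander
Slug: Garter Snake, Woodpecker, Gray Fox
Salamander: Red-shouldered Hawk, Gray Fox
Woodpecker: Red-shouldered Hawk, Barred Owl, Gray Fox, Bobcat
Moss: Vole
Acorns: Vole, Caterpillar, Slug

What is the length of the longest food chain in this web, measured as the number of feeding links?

One longest chain: Maple Seeds → Vole → Salamander → Red-shouldered Hawk.
It has 4 species and 3 links.

3 links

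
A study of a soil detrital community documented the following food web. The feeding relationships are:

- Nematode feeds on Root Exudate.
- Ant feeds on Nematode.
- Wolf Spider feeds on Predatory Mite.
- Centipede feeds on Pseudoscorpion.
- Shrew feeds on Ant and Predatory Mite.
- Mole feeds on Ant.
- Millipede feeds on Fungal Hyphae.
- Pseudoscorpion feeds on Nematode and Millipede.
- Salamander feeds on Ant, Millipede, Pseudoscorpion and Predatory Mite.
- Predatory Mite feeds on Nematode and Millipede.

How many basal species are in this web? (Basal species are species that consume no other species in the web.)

Basal species (no prey listed): Root Exudate, Fungal Hyphae.
Count: 2.

2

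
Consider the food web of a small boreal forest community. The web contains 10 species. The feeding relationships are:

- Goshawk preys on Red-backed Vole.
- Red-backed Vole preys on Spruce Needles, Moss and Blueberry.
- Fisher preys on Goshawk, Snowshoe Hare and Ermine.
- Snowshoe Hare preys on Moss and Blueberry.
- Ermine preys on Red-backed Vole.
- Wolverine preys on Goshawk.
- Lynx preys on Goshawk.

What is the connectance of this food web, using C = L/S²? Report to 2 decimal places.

C = 0.12

The web has S = 10 species and L = 12 feeding links.
C = L / S² = 12 / 100 = 0.1200 ≈ 0.12.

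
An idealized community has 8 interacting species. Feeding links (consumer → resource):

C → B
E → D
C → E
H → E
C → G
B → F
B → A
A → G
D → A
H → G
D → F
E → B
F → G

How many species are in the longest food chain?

One longest chain: G → A → D → E → C.
It has 5 species and 4 links.

5 species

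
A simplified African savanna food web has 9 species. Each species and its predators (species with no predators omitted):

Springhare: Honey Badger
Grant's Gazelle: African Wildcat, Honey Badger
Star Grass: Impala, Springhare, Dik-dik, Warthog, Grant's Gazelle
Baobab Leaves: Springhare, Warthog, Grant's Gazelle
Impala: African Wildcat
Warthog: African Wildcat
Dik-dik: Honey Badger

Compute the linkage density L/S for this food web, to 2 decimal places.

L/S = 1.56

There are L = 14 links among S = 9 species.
L/S = 14/9 = 1.5556 ≈ 1.56.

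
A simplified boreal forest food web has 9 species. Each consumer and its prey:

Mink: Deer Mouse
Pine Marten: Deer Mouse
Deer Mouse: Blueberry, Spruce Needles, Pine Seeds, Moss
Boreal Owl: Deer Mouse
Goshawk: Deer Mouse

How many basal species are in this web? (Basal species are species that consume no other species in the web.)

4

Basal species (no prey listed): Blueberry, Spruce Needles, Pine Seeds, Moss.
Count: 4.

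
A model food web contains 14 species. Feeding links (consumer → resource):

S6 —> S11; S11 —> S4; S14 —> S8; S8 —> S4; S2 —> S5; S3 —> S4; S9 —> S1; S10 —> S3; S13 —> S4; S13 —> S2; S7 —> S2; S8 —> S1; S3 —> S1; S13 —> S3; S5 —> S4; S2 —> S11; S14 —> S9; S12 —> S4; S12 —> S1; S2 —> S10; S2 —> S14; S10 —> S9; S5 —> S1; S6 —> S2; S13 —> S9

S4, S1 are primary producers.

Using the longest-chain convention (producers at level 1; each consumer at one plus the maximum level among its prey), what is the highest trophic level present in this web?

5

Producers (level 1): S4, S1.
S4 → S3 → S10 → S2 → S13 gives S13 level 5.
No species has a prey at level 5, so no species reaches level 6.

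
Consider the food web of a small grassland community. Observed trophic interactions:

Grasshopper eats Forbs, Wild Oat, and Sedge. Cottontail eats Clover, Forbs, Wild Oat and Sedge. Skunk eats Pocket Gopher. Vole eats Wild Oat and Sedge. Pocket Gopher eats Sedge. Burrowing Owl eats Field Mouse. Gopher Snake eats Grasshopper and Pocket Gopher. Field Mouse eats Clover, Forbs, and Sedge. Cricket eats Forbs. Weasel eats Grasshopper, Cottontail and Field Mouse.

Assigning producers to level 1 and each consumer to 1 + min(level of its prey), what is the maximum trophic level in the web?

3

Producers (level 1): Forbs, Clover, Sedge, Wild Oat.
Following each consumer down to its lowest-level prey: Forbs → Field Mouse → Burrowing Owl (levels 1 through 3).
All prey of Burrowing Owl (Field Mouse 2) are at level 2 or above, so Burrowing Owl is at level 1 + 2 = 3.
Every consumer has at least one prey at level 2 or below, so none exceeds level 3.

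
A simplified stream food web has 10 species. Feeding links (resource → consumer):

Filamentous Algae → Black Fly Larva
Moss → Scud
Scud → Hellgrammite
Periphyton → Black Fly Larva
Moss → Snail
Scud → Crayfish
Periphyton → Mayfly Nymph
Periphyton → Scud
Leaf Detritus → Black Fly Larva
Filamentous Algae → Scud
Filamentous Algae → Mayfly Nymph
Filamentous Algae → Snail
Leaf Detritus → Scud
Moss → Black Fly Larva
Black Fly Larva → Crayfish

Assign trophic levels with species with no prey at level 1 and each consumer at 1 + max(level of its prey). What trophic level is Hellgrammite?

Trophic level 3

Leaf Detritus has no prey (basal) → level 1.
Scud eats Leaf Detritus (level 1); other prey at levels: Periphyton 1, Filamentous Algae 1, Moss 1 → level 2.
Hellgrammite eats Scud → level 3.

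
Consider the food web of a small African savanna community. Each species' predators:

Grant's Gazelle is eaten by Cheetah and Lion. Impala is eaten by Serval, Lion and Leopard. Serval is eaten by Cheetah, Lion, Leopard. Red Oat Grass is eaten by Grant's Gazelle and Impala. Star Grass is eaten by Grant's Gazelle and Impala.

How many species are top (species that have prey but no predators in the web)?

3

Top species (has prey, but nothing eats it): Cheetah, Leopard, Lion.
Count: 3.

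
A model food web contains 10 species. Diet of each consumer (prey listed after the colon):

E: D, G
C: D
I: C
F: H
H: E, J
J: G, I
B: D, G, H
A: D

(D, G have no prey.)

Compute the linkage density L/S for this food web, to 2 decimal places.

L/S = 1.30

There are L = 13 links among S = 10 species.
L/S = 13/10 = 1.3000 ≈ 1.30.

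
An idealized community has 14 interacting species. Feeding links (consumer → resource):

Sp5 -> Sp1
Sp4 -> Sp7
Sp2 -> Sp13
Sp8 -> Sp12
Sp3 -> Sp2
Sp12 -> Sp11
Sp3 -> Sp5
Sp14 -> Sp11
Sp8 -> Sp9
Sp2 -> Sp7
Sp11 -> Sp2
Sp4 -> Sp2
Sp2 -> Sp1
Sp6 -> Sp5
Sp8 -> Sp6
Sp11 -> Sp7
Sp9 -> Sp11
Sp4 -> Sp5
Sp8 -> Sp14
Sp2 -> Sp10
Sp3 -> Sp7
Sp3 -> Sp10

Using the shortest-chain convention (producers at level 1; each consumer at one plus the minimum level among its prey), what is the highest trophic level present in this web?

Producers (level 1): Sp1, Sp10, Sp7, Sp13.
Following each consumer down to its lowest-level prey: Sp1 → Sp5 → Sp6 → Sp8 (levels 1 through 4).
All prey of Sp8 (Sp6 3, Sp14 3, Sp12 3, Sp9 3) are at level 3 or above, so Sp8 is at level 1 + 3 = 4.
Every consumer has at least one prey at level 3 or below, so none exceeds level 4.

4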